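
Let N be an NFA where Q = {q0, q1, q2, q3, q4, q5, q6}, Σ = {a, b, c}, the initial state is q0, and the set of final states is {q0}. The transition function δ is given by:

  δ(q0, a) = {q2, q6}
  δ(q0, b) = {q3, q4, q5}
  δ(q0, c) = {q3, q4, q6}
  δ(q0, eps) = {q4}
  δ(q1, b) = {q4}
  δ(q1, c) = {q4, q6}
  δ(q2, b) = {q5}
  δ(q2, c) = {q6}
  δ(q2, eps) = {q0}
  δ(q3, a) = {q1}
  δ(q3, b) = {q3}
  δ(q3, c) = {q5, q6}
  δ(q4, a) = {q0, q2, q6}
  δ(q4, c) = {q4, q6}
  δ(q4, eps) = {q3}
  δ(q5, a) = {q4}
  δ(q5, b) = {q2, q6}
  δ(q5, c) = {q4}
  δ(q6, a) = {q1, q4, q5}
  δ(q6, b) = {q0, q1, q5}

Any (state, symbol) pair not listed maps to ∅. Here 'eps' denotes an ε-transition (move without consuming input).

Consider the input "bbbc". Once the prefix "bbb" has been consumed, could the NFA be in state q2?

No

Start: ε-closure({q0}) = {q0, q3, q4}.
Read 'b': {q0, q3, q4} → {q3, q4, q5}.
Read 'b': {q3, q4, q5} → {q0, q2, q3, q4, q6}.
Read 'b': {q0, q2, q3, q4, q6} → {q0, q1, q3, q4, q5}.
State q2 is not in {q0, q1, q3, q4, q5}.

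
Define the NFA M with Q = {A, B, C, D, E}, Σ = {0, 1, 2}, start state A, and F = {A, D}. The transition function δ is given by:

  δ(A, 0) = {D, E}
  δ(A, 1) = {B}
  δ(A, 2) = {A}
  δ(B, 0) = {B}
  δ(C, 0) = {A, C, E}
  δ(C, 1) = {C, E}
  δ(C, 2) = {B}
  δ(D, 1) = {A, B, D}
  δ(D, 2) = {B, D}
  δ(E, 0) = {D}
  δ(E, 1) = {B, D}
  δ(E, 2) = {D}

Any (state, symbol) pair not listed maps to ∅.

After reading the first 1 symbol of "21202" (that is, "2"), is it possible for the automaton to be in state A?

Start in {A}.
Read '2': A→{A}; now {A}.
State A is in {A}.

Yes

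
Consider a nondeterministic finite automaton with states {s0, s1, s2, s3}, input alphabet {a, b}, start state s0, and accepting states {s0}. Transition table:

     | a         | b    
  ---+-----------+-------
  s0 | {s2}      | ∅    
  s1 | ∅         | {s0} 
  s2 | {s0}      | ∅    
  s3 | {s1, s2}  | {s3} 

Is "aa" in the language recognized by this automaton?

Yes

Start in {s0}.
Read 'a': s0→{s2}; now {s2}.
Read 'a': s2→{s0}; now {s0}.
The final set {s0} contains the accepting state s0.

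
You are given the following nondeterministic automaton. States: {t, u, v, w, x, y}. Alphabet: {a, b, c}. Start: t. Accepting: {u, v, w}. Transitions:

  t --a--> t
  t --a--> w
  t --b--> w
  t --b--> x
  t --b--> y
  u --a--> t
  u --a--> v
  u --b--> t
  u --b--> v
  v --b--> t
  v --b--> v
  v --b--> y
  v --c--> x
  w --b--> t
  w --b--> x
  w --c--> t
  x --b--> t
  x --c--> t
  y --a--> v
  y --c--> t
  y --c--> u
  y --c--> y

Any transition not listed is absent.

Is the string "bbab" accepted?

Yes

Start in {t}.
Read 'b': {t} → {w, x, y}.
Read 'b': {w, x, y} → {t, x}.
Read 'a': {t, x} → {t, w}.
Read 'b': {t, w} → {t, w, x, y}.
The final set {t, w, x, y} contains the accepting state w.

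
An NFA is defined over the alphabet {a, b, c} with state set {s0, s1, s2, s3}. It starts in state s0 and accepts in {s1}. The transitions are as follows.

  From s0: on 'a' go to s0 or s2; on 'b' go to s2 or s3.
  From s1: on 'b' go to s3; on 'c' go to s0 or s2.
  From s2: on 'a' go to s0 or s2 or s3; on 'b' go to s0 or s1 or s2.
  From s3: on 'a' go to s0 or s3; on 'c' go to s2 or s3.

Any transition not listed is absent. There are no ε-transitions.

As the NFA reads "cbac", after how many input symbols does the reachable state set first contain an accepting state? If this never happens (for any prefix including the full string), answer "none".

Start in {s0}.
Read 'c': s0→∅; now ∅.
The set is empty and remains empty for the remaining 3 symbols.
No reachable set along the way intersects F.

none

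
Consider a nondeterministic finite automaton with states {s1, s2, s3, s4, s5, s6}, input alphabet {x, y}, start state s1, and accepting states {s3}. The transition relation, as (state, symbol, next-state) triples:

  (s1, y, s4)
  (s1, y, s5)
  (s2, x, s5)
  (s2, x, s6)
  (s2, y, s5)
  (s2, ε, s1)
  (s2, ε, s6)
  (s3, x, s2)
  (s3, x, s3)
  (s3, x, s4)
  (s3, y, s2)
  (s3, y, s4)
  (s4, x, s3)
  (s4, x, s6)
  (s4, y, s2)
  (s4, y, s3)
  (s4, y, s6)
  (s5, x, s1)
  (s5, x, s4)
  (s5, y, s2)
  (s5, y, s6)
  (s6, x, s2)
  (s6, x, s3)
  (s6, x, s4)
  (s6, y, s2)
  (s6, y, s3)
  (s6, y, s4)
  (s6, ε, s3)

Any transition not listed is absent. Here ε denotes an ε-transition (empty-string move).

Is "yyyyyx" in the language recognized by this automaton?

Yes

Start in {s1}.
Read 'y': {s1} → {s4, s5}.
Read 'y': {s4, s5} → {s1, s2, s3, s6}.
Read 'y': {s1, s2, s3, s6} → {s1, s2, s3, s4, s5, s6}.
Read 'y': {s1, s2, s3, s4, s5, s6} → {s1, s2, s3, s4, s5, s6}.
Read 'y': {s1, s2, s3, s4, s5, s6} → {s1, s2, s3, s4, s5, s6}.
Read 'x': {s1, s2, s3, s4, s5, s6} → {s1, s2, s3, s4, s5, s6}.
The final set {s1, s2, s3, s4, s5, s6} contains the accepting state s3.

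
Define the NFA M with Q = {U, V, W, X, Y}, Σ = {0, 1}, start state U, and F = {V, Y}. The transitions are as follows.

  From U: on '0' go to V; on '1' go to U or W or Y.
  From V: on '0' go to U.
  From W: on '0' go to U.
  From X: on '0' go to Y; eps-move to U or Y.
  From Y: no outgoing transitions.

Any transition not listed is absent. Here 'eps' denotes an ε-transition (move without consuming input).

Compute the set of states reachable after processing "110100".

Start in {U}.
Read '1': U→{U, W, Y}; now {U, W, Y}.
Read '1': U→{U, W, Y}, W→∅, Y→∅; now {U, W, Y}.
Read '0': U→{V}, W→{U}, Y→∅; now {U, V}.
Read '1': U→{U, W, Y}, V→∅; now {U, W, Y}.
Read '0': U→{V}, W→{U}, Y→∅; now {U, V}.
Read '0': U→{V}, V→{U}; now {U, V}.

{U, V}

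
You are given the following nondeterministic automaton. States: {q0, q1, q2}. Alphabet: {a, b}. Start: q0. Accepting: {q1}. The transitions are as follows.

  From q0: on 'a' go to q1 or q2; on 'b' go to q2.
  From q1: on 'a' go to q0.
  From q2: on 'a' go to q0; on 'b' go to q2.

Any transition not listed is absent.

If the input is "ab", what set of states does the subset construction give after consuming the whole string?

{q2}

Start in {q0}.
Read 'a': q0→{q1, q2}; now {q1, q2}.
Read 'b': q1→∅, q2→{q2}; now {q2}.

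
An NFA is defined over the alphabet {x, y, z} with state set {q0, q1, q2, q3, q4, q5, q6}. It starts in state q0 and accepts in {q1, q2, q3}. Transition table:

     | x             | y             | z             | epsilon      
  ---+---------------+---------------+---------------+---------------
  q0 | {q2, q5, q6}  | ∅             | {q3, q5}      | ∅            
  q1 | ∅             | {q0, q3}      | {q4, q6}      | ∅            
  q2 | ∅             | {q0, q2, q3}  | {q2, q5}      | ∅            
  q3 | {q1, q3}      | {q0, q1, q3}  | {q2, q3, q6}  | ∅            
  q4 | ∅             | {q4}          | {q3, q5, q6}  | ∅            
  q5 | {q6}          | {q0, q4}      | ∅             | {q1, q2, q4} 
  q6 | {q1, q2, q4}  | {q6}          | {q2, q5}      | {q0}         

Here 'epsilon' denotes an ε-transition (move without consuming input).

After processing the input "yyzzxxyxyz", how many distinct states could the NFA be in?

0

Start in {q0}.
Read 'y': q0→∅; now ∅.
The set is empty and remains empty for the remaining 9 symbols.
That set has 0 states.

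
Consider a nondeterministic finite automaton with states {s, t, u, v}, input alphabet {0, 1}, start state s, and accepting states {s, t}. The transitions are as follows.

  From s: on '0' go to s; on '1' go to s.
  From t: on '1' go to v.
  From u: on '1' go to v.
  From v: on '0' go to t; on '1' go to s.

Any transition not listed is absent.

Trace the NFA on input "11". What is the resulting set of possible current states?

{s}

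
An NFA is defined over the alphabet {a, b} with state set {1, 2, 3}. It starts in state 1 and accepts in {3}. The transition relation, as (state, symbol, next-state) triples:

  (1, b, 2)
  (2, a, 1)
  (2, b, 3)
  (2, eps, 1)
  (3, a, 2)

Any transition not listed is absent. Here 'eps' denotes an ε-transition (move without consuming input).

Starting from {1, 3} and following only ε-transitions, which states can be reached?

{1, 3}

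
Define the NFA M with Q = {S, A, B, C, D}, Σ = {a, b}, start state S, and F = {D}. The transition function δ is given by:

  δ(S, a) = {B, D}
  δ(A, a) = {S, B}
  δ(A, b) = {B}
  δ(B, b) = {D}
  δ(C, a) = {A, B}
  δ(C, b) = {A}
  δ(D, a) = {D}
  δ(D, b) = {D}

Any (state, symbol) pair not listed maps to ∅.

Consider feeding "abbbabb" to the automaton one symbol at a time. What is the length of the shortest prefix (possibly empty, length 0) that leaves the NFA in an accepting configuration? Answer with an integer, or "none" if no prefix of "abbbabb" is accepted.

Start in {S}.
Read 'a': {S} → {B, D}.
None of the earlier sets intersect F, but {B, D} does.

1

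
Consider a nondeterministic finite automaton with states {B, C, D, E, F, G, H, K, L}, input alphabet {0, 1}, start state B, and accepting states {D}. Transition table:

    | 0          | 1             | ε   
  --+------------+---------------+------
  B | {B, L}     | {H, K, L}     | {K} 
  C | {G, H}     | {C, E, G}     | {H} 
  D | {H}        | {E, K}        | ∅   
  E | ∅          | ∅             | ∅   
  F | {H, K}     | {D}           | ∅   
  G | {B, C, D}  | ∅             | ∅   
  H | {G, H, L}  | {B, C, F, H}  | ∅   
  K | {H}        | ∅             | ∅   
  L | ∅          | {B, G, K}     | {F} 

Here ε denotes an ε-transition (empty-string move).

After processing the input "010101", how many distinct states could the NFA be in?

Start: ε-closure({B}) = {B, K}.
Read '0': {B, K} → {B, F, H, K, L}.
Read '1': {B, F, H, K, L} → {B, C, D, F, G, H, K, L}.
Read '0': {B, C, D, F, G, H, K, L} → {B, C, D, F, G, H, K, L}.
Read '1': {B, C, D, F, G, H, K, L} → {B, C, D, E, F, G, H, K, L}.
Read '0': {B, C, D, E, F, G, H, K, L} → {B, C, D, F, G, H, K, L}.
Read '1': {B, C, D, F, G, H, K, L} → {B, C, D, E, F, G, H, K, L}.
That set has 9 states.

9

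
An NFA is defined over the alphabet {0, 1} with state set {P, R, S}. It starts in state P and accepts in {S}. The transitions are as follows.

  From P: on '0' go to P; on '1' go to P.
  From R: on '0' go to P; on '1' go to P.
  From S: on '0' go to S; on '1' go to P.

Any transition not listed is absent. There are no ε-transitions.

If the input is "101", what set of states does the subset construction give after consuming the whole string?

{P}

Start in {P}.
Read '1': {P} → {P}.
Read '0': {P} → {P}.
Read '1': {P} → {P}.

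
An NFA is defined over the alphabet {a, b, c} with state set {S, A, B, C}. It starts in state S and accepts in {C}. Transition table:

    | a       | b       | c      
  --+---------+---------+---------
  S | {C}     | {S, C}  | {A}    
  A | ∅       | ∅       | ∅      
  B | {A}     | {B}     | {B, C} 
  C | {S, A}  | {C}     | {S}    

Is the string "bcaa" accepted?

Start in {S}.
Read 'b': S→{S, C}; now {S, C}.
Read 'c': S→{A}, C→{S}; now {S, A}.
Read 'a': S→{C}, A→∅; now {C}.
Read 'a': C→{S, A}; now {S, A}.
The final set {S, A} contains no accepting state.

No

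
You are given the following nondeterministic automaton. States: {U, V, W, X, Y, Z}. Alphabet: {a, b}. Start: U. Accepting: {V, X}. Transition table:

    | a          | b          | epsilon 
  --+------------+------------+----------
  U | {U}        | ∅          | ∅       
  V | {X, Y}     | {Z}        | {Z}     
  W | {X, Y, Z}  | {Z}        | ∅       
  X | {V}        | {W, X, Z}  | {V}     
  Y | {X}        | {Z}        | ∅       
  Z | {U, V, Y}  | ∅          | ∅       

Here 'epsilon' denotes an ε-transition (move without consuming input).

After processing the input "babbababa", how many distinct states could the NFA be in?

0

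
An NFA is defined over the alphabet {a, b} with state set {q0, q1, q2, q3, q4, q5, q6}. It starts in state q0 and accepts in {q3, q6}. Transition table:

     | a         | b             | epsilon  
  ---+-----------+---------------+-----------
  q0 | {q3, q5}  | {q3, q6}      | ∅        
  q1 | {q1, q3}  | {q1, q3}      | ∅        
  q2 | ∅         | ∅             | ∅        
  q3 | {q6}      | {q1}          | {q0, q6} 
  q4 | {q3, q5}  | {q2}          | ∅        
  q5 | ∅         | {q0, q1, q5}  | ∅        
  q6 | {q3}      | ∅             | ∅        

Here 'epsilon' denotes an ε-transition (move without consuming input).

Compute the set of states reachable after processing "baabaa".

{q0, q1, q3, q5, q6}

Start in {q0}.
Read 'b': q0→{q3, q6}; union {q3, q6}; ε-closure = {q0, q3, q6}.
Read 'a': q0→{q3, q5}, q3→{q6}, q6→{q3}; union {q3, q5, q6}; ε-closure = {q0, q3, q5, q6}.
Read 'a': q0→{q3, q5}, q3→{q6}, q5→∅, q6→{q3}; union {q3, q5, q6}; ε-closure = {q0, q3, q5, q6}.
Read 'b': q0→{q3, q6}, q3→{q1}, q5→{q0, q1, q5}, q6→∅; now {q0, q1, q3, q5, q6}.
Read 'a': q0→{q3, q5}, q1→{q1, q3}, q3→{q6}, q5→∅, q6→{q3}; union {q1, q3, q5, q6}; ε-closure = {q0, q1, q3, q5, q6}.
Read 'a': q0→{q3, q5}, q1→{q1, q3}, q3→{q6}, q5→∅, q6→{q3}; union {q1, q3, q5, q6}; ε-closure = {q0, q1, q3, q5, q6}.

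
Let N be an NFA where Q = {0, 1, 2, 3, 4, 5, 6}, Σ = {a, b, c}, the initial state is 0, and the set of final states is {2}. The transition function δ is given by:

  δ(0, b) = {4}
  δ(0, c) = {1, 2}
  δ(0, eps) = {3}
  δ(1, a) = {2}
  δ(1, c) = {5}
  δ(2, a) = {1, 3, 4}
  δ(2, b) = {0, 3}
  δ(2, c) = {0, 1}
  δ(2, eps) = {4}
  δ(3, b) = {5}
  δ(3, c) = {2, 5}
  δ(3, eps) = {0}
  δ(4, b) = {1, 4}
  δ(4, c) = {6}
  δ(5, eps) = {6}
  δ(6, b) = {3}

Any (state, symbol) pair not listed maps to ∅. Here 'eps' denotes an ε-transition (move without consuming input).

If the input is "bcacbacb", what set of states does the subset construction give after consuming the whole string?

∅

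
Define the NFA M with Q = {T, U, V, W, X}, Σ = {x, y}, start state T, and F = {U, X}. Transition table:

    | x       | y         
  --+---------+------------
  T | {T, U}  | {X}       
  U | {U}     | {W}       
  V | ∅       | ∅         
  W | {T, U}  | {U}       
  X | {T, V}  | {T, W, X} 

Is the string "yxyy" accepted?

Yes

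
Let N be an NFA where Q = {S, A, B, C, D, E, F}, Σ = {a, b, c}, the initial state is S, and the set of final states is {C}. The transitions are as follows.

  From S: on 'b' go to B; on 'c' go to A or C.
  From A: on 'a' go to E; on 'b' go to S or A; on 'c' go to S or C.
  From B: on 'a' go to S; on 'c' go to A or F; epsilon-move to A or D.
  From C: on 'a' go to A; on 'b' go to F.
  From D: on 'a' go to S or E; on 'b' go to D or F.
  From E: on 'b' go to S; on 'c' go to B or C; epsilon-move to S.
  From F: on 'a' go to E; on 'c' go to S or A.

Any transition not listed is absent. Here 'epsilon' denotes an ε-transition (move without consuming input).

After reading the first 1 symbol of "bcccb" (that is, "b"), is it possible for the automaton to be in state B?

Yes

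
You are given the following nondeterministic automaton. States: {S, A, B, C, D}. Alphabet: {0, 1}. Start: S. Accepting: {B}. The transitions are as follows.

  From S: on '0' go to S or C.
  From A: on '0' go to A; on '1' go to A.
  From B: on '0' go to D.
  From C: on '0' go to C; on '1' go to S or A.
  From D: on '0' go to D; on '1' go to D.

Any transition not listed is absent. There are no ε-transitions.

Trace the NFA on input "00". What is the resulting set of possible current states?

Start in {S}.
Read '0': S→{S, C}; now {S, C}.
Read '0': S→{S, C}, C→{C}; now {S, C}.

{S, C}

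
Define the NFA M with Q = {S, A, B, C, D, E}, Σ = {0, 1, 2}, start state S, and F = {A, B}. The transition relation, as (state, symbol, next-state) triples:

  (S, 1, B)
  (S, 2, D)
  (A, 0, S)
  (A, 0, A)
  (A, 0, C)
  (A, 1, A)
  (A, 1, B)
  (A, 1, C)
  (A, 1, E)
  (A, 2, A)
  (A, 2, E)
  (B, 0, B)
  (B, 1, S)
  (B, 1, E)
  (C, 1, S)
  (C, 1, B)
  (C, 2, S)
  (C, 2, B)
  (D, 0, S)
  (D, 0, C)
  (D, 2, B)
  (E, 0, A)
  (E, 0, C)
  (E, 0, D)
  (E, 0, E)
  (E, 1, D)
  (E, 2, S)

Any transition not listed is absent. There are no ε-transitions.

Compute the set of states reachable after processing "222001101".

Start in {S}.
Read '2': S→{D}; now {D}.
Read '2': D→{B}; now {B}.
Read '2': B→∅; now ∅.
The set is empty and remains empty for the remaining 6 symbols.

∅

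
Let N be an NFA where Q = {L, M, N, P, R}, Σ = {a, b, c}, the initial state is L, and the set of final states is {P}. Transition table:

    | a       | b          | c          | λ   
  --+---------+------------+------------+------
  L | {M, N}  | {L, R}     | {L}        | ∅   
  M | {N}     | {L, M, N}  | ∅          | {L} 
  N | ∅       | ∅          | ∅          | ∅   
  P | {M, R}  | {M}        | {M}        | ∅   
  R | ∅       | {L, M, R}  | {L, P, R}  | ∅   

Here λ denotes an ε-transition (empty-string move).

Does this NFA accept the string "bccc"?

Yes

Start in {L}.
Read 'b': L→{L, R}; now {L, R}.
Read 'c': L→{L}, R→{L, P, R}; now {L, P, R}.
Read 'c': L→{L}, P→{M}, R→{L, P, R}; now {L, M, P, R}.
Read 'c': L→{L}, M→∅, P→{M}, R→{L, P, R}; now {L, M, P, R}.
The final set {L, M, P, R} contains the accepting state P.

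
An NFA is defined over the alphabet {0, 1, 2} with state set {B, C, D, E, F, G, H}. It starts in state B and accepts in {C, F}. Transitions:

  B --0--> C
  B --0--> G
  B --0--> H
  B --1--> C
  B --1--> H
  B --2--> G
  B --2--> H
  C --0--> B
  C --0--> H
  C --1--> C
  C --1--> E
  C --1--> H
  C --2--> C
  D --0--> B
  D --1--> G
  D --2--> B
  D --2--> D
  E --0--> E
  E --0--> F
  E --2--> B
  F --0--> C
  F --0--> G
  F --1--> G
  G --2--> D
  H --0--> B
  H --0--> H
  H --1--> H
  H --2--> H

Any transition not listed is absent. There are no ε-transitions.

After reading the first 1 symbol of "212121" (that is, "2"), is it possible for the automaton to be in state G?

Start in {B}.
Read '2': B→{G, H}; now {G, H}.
State G is in {G, H}.

Yes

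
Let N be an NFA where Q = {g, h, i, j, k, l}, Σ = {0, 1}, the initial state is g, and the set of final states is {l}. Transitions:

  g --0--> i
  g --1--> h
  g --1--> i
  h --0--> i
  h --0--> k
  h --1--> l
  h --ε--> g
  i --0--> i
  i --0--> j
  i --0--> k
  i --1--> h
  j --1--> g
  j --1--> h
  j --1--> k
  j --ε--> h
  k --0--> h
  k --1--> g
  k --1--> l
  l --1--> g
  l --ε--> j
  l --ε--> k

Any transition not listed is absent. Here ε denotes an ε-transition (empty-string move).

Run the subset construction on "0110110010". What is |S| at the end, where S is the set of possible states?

5

Start in {g}.
Read '0': {g} → {i}.
Read '1': {i} → {g, h}.
Read '1': {g, h} → {g, h, i, j, k, l}.
Read '0': {g, h, i, j, k, l} → {g, h, i, j, k}.
Read '1': {g, h, i, j, k} → {g, h, i, j, k, l}.
Read '1': {g, h, i, j, k, l} → {g, h, i, j, k, l}.
Read '0': {g, h, i, j, k, l} → {g, h, i, j, k}.
Read '0': {g, h, i, j, k} → {g, h, i, j, k}.
Read '1': {g, h, i, j, k} → {g, h, i, j, k, l}.
Read '0': {g, h, i, j, k, l} → {g, h, i, j, k}.
That set has 5 states.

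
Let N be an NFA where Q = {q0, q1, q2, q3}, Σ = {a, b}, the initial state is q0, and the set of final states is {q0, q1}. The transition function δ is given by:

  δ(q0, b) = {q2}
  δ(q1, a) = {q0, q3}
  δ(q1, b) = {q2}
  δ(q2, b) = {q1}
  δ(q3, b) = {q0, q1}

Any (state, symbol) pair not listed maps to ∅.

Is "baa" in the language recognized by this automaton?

No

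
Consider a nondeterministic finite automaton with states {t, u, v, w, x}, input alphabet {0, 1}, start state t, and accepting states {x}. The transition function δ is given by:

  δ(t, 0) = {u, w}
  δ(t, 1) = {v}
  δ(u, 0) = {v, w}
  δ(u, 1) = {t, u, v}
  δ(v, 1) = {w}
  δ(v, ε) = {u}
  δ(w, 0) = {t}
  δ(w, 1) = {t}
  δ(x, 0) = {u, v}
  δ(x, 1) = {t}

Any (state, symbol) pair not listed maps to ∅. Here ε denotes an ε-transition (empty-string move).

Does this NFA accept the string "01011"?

Start in {t}.
Read '0': t→{u, w}; now {u, w}.
Read '1': u→{t, u, v}, w→{t}; now {t, u, v}.
Read '0': t→{u, w}, u→{v, w}, v→∅; now {u, v, w}.
Read '1': u→{t, u, v}, v→{w}, w→{t}; now {t, u, v, w}.
Read '1': t→{v}, u→{t, u, v}, v→{w}, w→{t}; now {t, u, v, w}.
The final set {t, u, v, w} contains no accepting state.

No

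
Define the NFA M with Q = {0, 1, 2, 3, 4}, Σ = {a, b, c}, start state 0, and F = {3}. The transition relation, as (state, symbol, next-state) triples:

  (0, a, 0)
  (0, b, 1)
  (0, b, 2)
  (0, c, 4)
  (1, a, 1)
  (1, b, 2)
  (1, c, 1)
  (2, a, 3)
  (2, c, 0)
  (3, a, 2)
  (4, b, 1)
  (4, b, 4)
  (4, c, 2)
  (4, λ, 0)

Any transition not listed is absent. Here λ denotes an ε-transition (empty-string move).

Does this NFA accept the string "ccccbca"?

Yes

Start in {0}.
Read 'c': {0} → {0, 4}.
Read 'c': {0, 4} → {0, 2, 4}.
Read 'c': {0, 2, 4} → {0, 2, 4}.
Read 'c': {0, 2, 4} → {0, 2, 4}.
Read 'b': {0, 2, 4} → {0, 1, 2, 4}.
Read 'c': {0, 1, 2, 4} → {0, 1, 2, 4}.
Read 'a': {0, 1, 2, 4} → {0, 1, 3}.
The final set {0, 1, 3} contains the accepting state 3.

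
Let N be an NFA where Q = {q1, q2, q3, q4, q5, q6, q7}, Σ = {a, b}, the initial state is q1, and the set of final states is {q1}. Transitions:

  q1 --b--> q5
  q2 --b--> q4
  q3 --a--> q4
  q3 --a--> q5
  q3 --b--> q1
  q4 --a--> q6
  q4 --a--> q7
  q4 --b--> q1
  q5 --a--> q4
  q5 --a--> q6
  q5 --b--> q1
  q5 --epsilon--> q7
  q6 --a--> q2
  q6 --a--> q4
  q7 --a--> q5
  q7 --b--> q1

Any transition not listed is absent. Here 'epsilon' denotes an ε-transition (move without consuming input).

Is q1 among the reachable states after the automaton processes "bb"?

Start in {q1}.
Read 'b': {q1} → {q5, q7}.
Read 'b': {q5, q7} → {q1}.
State q1 is in {q1}.

Yes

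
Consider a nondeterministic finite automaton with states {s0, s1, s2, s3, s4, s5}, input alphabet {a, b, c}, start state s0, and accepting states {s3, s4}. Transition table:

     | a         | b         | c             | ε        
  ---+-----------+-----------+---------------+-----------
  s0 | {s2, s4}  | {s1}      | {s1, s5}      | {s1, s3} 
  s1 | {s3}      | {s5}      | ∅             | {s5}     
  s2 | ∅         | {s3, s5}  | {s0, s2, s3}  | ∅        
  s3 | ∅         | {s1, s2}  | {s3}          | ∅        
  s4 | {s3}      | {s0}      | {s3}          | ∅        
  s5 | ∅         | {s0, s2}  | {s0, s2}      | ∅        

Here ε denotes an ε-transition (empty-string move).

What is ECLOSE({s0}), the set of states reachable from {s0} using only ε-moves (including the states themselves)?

{s0, s1, s3, s5}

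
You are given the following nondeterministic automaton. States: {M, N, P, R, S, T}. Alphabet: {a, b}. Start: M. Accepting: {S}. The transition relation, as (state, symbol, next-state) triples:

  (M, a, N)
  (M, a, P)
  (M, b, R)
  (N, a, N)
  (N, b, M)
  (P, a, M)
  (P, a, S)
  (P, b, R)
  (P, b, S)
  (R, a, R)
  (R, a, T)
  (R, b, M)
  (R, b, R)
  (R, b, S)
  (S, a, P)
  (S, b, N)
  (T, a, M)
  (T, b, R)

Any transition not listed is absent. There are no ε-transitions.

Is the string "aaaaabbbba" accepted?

No

Start in {M}.
Read 'a': {M} → {N, P}.
Read 'a': {N, P} → {M, N, S}.
Read 'a': {M, N, S} → {N, P}.
Read 'a': {N, P} → {M, N, S}.
Read 'a': {M, N, S} → {N, P}.
Read 'b': {N, P} → {M, R, S}.
Read 'b': {M, R, S} → {M, N, R, S}.
Read 'b': {M, N, R, S} → {M, N, R, S}.
Read 'b': {M, N, R, S} → {M, N, R, S}.
Read 'a': {M, N, R, S} → {N, P, R, T}.
The final set {N, P, R, T} contains no accepting state.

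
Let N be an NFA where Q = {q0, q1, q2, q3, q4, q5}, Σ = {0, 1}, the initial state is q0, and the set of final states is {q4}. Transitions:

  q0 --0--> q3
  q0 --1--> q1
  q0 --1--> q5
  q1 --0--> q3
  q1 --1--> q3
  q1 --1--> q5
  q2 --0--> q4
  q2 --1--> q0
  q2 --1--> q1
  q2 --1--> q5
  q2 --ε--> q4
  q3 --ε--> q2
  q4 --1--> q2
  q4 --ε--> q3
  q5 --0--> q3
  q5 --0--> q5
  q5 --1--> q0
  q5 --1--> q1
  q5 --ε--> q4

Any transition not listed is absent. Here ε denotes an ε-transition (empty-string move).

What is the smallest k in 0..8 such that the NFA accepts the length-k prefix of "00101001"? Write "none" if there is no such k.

Start in {q0}.
Read '0': q0→{q3}; union {q3}; ε-closure = {q2, q3, q4}.
None of the earlier sets intersect F, but {q2, q3, q4} does.

1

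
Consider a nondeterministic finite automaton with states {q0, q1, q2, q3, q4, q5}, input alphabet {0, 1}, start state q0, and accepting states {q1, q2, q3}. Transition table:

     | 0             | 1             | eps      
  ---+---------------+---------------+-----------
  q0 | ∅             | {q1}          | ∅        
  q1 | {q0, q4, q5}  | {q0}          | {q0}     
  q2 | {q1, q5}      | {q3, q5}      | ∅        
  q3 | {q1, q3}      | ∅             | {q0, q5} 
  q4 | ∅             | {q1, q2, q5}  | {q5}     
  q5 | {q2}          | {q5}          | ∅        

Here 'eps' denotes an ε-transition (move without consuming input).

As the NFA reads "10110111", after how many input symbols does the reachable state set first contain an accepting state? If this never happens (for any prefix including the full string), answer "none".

1

Start in {q0}.
Read '1': q0→{q1}; union {q1}; ε-closure = {q0, q1}.
None of the earlier sets intersect F, but {q0, q1} does.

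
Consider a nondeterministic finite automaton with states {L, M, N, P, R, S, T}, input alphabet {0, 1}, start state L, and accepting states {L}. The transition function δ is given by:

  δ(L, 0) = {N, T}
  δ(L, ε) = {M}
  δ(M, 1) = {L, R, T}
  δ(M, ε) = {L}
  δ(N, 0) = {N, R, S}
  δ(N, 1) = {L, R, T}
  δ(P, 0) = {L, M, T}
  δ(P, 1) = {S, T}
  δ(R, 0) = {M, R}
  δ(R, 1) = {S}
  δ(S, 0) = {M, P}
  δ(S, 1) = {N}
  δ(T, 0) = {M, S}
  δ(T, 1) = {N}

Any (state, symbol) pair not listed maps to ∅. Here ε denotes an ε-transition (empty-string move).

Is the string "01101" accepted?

Start: ε-closure({L}) = {L, M}.
Read '0': L→{N, T}, M→∅; now {N, T}.
Read '1': N→{L, R, T}, T→{N}; union {L, N, R, T}; ε-closure = {L, M, N, R, T}.
Read '1': L→∅, M→{L, R, T}, N→{L, R, T}, R→{S}, T→{N}; union {L, N, R, S, T}; ε-closure = {L, M, N, R, S, T}.
Read '0': L→{N, T}, M→∅, N→{N, R, S}, R→{M, R}, S→{M, P}, T→{M, S}; union {M, N, P, R, S, T}; ε-closure = {L, M, N, P, R, S, T}.
Read '1': L→∅, M→{L, R, T}, N→{L, R, T}, P→{S, T}, R→{S}, S→{N}, T→{N}; union {L, N, R, S, T}; ε-closure = {L, M, N, R, S, T}.
The final set {L, M, N, R, S, T} contains the accepting state L.

Yes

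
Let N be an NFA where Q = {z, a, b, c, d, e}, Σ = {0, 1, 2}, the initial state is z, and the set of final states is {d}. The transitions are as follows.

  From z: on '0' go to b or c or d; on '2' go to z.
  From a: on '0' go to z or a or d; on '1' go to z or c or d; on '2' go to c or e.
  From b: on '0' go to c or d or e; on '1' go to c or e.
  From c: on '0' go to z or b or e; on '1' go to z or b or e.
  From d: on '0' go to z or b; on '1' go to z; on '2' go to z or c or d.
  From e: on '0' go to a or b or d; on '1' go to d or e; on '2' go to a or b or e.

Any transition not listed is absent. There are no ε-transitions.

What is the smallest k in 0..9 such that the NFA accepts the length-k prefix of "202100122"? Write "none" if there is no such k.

Start in {z}.
Read '2': z→{z}; now {z}.
Read '0': z→{b, c, d}; now {b, c, d}.
None of the earlier sets intersect F, but {b, c, d} does.

2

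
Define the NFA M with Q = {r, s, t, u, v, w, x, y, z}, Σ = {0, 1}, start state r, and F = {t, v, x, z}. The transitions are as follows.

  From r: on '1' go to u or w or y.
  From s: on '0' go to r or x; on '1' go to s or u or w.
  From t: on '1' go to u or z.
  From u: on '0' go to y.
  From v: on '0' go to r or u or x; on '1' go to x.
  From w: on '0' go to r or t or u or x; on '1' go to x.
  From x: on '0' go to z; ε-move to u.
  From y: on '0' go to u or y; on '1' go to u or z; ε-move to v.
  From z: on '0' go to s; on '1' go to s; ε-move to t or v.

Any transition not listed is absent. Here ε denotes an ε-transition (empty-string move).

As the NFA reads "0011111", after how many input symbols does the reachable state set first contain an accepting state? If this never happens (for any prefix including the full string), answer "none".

none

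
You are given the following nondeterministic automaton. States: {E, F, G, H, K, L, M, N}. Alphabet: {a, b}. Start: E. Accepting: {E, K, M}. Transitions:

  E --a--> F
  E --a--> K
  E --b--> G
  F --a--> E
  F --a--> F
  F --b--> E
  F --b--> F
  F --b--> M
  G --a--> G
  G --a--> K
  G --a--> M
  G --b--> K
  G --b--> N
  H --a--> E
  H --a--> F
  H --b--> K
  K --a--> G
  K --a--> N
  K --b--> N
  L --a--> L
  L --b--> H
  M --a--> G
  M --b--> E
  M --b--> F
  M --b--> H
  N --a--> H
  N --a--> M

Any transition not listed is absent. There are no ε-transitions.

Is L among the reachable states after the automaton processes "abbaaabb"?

Start in {E}.
Read 'a': {E} → {F, K}.
Read 'b': {F, K} → {E, F, M, N}.
Read 'b': {E, F, M, N} → {E, F, G, H, M}.
Read 'a': {E, F, G, H, M} → {E, F, G, K, M}.
Read 'a': {E, F, G, K, M} → {E, F, G, K, M, N}.
Read 'a': {E, F, G, K, M, N} → {E, F, G, H, K, M, N}.
Read 'b': {E, F, G, H, K, M, N} → {E, F, G, H, K, M, N}.
Read 'b': {E, F, G, H, K, M, N} → {E, F, G, H, K, M, N}.
State L is not in {E, F, G, H, K, M, N}.

No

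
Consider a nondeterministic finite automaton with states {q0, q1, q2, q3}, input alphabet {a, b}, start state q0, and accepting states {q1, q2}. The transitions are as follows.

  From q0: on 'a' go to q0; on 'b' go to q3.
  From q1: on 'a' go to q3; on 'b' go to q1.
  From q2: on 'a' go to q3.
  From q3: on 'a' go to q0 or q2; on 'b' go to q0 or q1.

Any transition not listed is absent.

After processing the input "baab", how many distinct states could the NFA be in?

Start in {q0}.
Read 'b': {q0} → {q3}.
Read 'a': {q3} → {q0, q2}.
Read 'a': {q0, q2} → {q0, q3}.
Read 'b': {q0, q3} → {q0, q1, q3}.
That set has 3 states.

3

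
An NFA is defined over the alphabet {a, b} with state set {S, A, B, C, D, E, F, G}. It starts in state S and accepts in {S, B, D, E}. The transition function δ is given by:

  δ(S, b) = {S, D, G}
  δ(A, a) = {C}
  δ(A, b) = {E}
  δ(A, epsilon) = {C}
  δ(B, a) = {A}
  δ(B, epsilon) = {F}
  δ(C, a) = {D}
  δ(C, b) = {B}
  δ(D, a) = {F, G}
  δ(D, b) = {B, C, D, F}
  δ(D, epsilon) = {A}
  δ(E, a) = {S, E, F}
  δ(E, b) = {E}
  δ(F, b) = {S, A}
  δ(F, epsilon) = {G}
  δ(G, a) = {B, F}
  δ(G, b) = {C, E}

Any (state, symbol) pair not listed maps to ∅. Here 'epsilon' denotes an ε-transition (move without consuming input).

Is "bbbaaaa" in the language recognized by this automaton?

Start in {S}.
Read 'b': {S} → {S, A, C, D, G}.
Read 'b': {S, A, C, D, G} → {S, A, B, C, D, E, F, G}.
Read 'b': {S, A, B, C, D, E, F, G} → {S, A, B, C, D, E, F, G}.
Read 'a': {S, A, B, C, D, E, F, G} → {S, A, B, C, D, E, F, G}.
Read 'a': {S, A, B, C, D, E, F, G} → {S, A, B, C, D, E, F, G}.
Read 'a': {S, A, B, C, D, E, F, G} → {S, A, B, C, D, E, F, G}.
Read 'a': {S, A, B, C, D, E, F, G} → {S, A, B, C, D, E, F, G}.
The final set {S, A, B, C, D, E, F, G} contains the accepting states S, B, D, E.

Yes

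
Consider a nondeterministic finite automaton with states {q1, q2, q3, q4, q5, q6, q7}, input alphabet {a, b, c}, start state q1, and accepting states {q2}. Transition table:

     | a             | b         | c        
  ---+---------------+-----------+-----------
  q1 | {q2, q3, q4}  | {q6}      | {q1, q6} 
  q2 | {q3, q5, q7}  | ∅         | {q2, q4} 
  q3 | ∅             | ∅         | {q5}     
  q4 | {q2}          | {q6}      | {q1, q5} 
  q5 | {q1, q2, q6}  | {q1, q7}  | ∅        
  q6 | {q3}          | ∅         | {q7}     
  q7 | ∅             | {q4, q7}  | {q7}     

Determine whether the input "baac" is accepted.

No

Start in {q1}.
Read 'b': q1→{q6}; now {q6}.
Read 'a': q6→{q3}; now {q3}.
Read 'a': q3→∅; now ∅.
The set is empty and remains empty for the remaining 1 symbol.
The final set ∅ contains no accepting state.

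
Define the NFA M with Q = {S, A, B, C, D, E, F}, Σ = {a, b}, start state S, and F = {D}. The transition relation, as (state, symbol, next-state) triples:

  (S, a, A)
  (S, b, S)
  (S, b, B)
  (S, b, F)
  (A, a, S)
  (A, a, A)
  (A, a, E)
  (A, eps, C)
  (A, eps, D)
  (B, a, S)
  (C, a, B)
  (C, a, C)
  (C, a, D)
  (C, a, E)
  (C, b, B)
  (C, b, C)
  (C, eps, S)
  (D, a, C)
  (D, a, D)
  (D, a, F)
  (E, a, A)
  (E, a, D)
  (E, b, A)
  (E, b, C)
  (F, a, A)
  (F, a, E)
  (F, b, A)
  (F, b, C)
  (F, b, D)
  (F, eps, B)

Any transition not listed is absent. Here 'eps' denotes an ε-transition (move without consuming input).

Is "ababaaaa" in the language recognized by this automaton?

Start in {S}.
Read 'a': {S} → {S, A, C, D}.
Read 'b': {S, A, C, D} → {S, B, C, F}.
Read 'a': {S, B, C, F} → {S, A, B, C, D, E}.
Read 'b': {S, A, B, C, D, E} → {S, A, B, C, D, F}.
Read 'a': {S, A, B, C, D, F} → {S, A, B, C, D, E, F}.
Read 'a': {S, A, B, C, D, E, F} → {S, A, B, C, D, E, F}.
Read 'a': {S, A, B, C, D, E, F} → {S, A, B, C, D, E, F}.
Read 'a': {S, A, B, C, D, E, F} → {S, A, B, C, D, E, F}.
The final set {S, A, B, C, D, E, F} contains the accepting state D.

Yes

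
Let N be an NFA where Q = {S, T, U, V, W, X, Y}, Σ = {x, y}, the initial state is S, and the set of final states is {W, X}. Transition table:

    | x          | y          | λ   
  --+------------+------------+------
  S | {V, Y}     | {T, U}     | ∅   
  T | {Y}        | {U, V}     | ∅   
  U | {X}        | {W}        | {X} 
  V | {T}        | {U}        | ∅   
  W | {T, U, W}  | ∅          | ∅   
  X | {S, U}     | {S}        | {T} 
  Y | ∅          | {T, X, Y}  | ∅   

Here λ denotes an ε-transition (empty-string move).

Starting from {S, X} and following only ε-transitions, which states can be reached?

{S, T, X}

Begin with {S, X}.
ε-move X → T; add T.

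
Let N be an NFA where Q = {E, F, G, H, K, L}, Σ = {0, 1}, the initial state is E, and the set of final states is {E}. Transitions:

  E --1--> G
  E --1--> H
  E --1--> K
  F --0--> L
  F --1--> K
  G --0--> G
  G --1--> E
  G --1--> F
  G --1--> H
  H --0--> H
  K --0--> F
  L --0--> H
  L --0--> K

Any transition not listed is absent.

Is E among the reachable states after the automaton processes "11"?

Yes

Start in {E}.
Read '1': E→{G, H, K}; now {G, H, K}.
Read '1': G→{E, F, H}, H→∅, K→∅; now {E, F, H}.
State E is in {E, F, H}.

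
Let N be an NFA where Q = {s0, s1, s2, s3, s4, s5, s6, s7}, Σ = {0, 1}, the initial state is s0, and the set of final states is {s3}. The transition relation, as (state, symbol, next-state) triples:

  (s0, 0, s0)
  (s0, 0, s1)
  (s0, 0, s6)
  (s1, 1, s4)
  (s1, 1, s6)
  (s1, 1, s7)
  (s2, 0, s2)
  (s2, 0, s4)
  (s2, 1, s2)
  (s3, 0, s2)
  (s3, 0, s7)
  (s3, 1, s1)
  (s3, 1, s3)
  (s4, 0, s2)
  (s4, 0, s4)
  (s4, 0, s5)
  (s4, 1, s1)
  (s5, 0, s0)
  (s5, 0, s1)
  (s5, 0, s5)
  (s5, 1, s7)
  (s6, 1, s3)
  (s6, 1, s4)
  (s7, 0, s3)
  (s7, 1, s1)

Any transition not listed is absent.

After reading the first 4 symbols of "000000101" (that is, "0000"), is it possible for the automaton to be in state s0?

Yes

Start in {s0}.
Read '0': {s0} → {s0, s1, s6}.
Read '0': {s0, s1, s6} → {s0, s1, s6}.
Read '0': {s0, s1, s6} → {s0, s1, s6}.
Read '0': {s0, s1, s6} → {s0, s1, s6}.
State s0 is in {s0, s1, s6}.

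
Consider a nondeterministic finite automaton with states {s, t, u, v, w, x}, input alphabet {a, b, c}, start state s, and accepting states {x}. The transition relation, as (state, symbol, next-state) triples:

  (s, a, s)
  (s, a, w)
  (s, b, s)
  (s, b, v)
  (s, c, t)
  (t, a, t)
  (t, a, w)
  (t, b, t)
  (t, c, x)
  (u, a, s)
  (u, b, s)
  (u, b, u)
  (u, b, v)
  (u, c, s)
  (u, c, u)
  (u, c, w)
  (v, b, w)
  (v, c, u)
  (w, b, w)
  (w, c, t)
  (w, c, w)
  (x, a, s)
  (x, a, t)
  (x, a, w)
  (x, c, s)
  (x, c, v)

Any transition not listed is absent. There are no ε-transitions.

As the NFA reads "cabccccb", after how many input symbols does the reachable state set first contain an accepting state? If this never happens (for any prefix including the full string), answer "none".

Start in {s}.
Read 'c': s→{t}; now {t}.
Read 'a': t→{t, w}; now {t, w}.
Read 'b': t→{t}, w→{w}; now {t, w}.
Read 'c': t→{x}, w→{t, w}; now {t, w, x}.
None of the earlier sets intersect F, but {t, w, x} does.

4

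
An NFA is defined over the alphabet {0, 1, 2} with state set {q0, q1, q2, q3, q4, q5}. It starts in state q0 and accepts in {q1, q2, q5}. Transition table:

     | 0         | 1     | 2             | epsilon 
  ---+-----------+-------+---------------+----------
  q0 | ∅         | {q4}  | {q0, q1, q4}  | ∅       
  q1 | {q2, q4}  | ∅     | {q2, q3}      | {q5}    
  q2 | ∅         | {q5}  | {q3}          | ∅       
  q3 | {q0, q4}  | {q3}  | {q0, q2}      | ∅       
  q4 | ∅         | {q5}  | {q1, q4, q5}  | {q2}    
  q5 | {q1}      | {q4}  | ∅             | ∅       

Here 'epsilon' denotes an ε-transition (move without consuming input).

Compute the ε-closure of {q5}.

{q5}

Begin with {q5}.
No ε-moves leave this set, so the closure equals the set itself.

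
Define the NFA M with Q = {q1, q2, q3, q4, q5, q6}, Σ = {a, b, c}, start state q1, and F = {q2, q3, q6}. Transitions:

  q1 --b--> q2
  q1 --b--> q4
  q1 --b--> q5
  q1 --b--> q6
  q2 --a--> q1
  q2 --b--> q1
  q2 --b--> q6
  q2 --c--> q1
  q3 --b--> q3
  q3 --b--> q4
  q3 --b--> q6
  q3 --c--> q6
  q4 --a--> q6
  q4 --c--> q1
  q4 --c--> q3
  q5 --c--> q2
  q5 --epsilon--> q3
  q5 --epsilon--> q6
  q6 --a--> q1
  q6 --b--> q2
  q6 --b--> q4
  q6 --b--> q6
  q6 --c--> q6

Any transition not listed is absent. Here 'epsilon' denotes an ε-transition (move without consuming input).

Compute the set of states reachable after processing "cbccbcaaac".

Start in {q1}.
Read 'c': q1→∅; now ∅.
The set is empty and remains empty for the remaining 9 symbols.

∅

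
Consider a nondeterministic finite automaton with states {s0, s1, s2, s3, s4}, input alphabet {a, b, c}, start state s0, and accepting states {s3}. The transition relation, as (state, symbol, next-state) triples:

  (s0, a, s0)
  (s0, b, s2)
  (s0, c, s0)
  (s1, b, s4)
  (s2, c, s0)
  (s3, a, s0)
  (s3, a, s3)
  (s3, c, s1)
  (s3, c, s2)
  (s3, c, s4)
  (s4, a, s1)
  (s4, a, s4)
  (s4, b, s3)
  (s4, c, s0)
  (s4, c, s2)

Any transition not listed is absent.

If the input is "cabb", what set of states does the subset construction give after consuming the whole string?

∅

Start in {s0}.
Read 'c': s0→{s0}; now {s0}.
Read 'a': s0→{s0}; now {s0}.
Read 'b': s0→{s2}; now {s2}.
Read 'b': s2→∅; now ∅.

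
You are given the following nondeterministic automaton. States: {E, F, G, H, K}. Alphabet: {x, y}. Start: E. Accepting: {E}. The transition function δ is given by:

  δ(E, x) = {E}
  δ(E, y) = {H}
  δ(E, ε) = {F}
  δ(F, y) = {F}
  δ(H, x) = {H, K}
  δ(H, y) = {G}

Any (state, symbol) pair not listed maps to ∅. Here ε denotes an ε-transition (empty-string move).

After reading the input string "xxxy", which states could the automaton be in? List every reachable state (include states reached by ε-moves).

{F, H}

Start: ε-closure({E}) = {E, F}.
Read 'x': E→{E}, F→∅; union {E}; ε-closure = {E, F}.
Read 'x': E→{E}, F→∅; union {E}; ε-closure = {E, F}.
Read 'x': E→{E}, F→∅; union {E}; ε-closure = {E, F}.
Read 'y': E→{H}, F→{F}; now {F, H}.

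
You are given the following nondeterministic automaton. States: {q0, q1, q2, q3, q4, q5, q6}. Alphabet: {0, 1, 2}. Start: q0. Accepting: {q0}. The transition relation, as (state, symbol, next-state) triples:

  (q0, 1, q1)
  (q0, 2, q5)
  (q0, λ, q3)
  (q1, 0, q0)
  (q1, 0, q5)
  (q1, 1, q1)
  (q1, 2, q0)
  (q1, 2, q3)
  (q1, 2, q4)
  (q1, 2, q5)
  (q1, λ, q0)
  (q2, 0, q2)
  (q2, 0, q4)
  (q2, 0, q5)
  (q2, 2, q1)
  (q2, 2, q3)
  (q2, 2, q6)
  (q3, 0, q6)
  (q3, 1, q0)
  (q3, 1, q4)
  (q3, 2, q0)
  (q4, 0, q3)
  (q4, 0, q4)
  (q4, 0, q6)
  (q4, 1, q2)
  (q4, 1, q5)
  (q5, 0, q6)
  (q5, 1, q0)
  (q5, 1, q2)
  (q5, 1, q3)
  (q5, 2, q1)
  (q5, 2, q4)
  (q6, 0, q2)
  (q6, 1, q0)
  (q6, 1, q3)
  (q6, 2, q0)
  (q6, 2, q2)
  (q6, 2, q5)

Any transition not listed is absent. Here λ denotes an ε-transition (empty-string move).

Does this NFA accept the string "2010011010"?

No

Start: ε-closure({q0}) = {q0, q3}.
Read '2': {q0, q3} → {q0, q3, q5}.
Read '0': {q0, q3, q5} → {q6}.
Read '1': {q6} → {q0, q3}.
Read '0': {q0, q3} → {q6}.
Read '0': {q6} → {q2}.
Read '1': {q2} → ∅.
The set is empty and remains empty for the remaining 4 symbols.
The final set ∅ contains no accepting state.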